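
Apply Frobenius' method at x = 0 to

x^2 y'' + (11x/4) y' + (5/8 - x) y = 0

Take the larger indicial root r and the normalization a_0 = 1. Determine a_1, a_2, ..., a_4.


Write in Frobenius form y'' + (p(x)/x) y' + (q(x)/x^2) y = 0:
  p(x) = 11/4,  q(x) = 5/8 - x.
Indicial equation: r(r-1) + (11/4) r + (5/8) = 0 -> roots r_1 = -1/2, r_2 = -5/4.
Take r = r_1 = -1/2. Let y(x) = x^r sum_{n>=0} a_n x^n with a_0 = 1.
Substitute y = x^r sum a_n x^n and match x^{r+n}. The recurrence is
  D(n) a_n - 1 a_{n-1} = 0,  where D(n) = (r+n)(r+n-1) + (11/4)(r+n) + (5/8).
  a_n = 1 / D(n) * a_{n-1}.
Since the indicial polynomial factors as (r - r_1)(r - r_2), D(n) = (r_1 + n - r_1)(r_1 + n - r_2) = n(n + 3/4).
Evaluating step by step (a_0 = 1):
  n = 1: D(1) = 1(1 + 3/4) = 7/4; numerator = 1(1) = 1; a_1 = (1)/(7/4) = 4/7
  n = 2: D(2) = 2(2 + 3/4) = 11/2; numerator = 1(4/7) = 4/7; a_2 = (4/7)/(11/2) = 8/77
  n = 3: D(3) = 3(3 + 3/4) = 45/4; numerator = 1(8/77) = 8/77; a_3 = (8/77)/(45/4) = 32/3465
  n = 4: D(4) = 4(4 + 3/4) = 19; numerator = 1(32/3465) = 32/3465; a_4 = (32/3465)/(19) = 32/65835

r = -1/2; a_0 = 1; a_1 = 4/7; a_2 = 8/77; a_3 = 32/3465; a_4 = 32/65835


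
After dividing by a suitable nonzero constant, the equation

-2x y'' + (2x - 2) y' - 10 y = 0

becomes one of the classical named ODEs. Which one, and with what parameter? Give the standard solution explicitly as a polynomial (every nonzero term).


All three coefficients share the factor -2; dividing through by -2 gives  x y'' + (1 - x) y' + 5 y = 0.
This matches the Laguerre equation x y'' + (1 - x) y' + n y = 0 with n = 5; the polynomial solution is L_5(x).
With y = sum_k a_k x^k, matching x^k gives (k+1)k a_{k+1} + (k+1) a_{k+1} - k a_k + n a_k = 0, i.e. (k+1)^2 a_{k+1} = (k - n) a_k = (k - 5) a_k. The right side vanishes at k = 5, so the series terminates at degree 5.
Standard normalization L_n(0) = 1 gives a_0 = 1. Work upward with a_{k+1} = (k - 5) a_k / (k+1)^2:
  a_1 = (0 - 5)(1) / 1^2 = -5/1 = -5
  a_2 = (1 - 5)(-5) / 2^2 = 20/4 = 5
  a_3 = (2 - 5)(5) / 3^2 = -15/9 = -5/3
  a_4 = (3 - 5)(-5/3) / 4^2 = (10/3)/16 = 5/24
  a_5 = (4 - 5)(5/24) / 5^2 = (-5/24)/25 = -1/120
Hence L_5(x) = -x^5/120 + 5 x^4/24 - 5 x^3/3 + 5 x^2 - 5 x + 1.

L_5(x); series = -x^5/120 + 5 x^4/24 - 5 x^3/3 + 5 x^2 - 5 x + 1


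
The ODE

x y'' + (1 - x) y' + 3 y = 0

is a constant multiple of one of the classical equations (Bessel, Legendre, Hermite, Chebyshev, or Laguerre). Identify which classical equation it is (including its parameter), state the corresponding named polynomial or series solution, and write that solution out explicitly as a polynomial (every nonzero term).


The equation is already in a standard form:  x y'' + (1 - x) y' + 3 y = 0.
This matches the Laguerre equation x y'' + (1 - x) y' + n y = 0 with n = 3; the polynomial solution is L_3(x).
With y = sum_k a_k x^k, matching x^k gives (k+1)k a_{k+1} + (k+1) a_{k+1} - k a_k + n a_k = 0, i.e. (k+1)^2 a_{k+1} = (k - n) a_k = (k - 3) a_k. The right side vanishes at k = 3, so the series terminates at degree 3.
Standard normalization L_n(0) = 1 gives a_0 = 1. Work upward with a_{k+1} = (k - 3) a_k / (k+1)^2:
  a_1 = (0 - 3)(1) / 1^2 = -3/1 = -3
  a_2 = (1 - 3)(-3) / 2^2 = 6/4 = 3/2
  a_3 = (2 - 3)(3/2) / 3^2 = (-3/2)/9 = -1/6
Hence L_3(x) = -x^3/6 + 3 x^2/2 - 3 x + 1.

L_3(x); series = -x^3/6 + 3 x^2/2 - 3 x + 1


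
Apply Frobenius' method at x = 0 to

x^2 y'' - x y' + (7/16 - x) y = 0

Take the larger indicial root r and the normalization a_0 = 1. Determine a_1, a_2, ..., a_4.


Write in Frobenius form y'' + (p(x)/x) y' + (q(x)/x^2) y = 0:
  p(x) = -1,  q(x) = 7/16 - x.
Indicial equation: r(r-1) + (-1) r + (7/16) = 0 -> roots r_1 = 7/4, r_2 = 1/4.
Take r = r_1 = 7/4. Let y(x) = x^r sum_{n>=0} a_n x^n with a_0 = 1.
Substitute y = x^r sum a_n x^n and match x^{r+n}. The recurrence is
  D(n) a_n - 1 a_{n-1} = 0,  where D(n) = (r+n)(r+n-1) + (-1)(r+n) + (7/16).
  a_n = 1 / D(n) * a_{n-1}.
Since the indicial polynomial factors as (r - r_1)(r - r_2), D(n) = (r_1 + n - r_1)(r_1 + n - r_2) = n(n + 3/2).
Evaluating step by step (a_0 = 1):
  n = 1: D(1) = 1(1 + 3/2) = 5/2; numerator = 1(1) = 1; a_1 = (1)/(5/2) = 2/5
  n = 2: D(2) = 2(2 + 3/2) = 7; numerator = 1(2/5) = 2/5; a_2 = (2/5)/(7) = 2/35
  n = 3: D(3) = 3(3 + 3/2) = 27/2; numerator = 1(2/35) = 2/35; a_3 = (2/35)/(27/2) = 4/945
  n = 4: D(4) = 4(4 + 3/2) = 22; numerator = 1(4/945) = 4/945; a_4 = (4/945)/(22) = 2/10395

r = 7/4; a_0 = 1; a_1 = 2/5; a_2 = 2/35; a_3 = 4/945; a_4 = 2/10395


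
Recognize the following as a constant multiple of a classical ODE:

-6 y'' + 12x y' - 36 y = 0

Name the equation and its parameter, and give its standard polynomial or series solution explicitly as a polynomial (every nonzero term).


All three coefficients share the factor -6; dividing through by -6 gives  y'' - 2x y' + 6 y = 0.
This matches the Hermite equation y'' - 2x y' + 2n y = 0 with 2n = 6, so n = 3; the polynomial solution is H_3(x).
With y = sum_k a_k x^k, matching x^k gives (k+2)(k+1) a_{k+2} = 2(k - n) a_k = 2(k - 3) a_k. The right side vanishes at k = 3, so the series with the parity of 3 terminates at degree 3.
Standard normalization: leading coefficient of H_n is 2^n, so a_3 = 2^3 = 8. Work downward with a_k = (k+1)(k+2) a_{k+2} / (2(k - n)):
  a_1 = (2)(3)(8) / (2(1 - 3)) = 48/(-4) = -12
Hence H_3(x) = 8 x^3 - 12 x.

H_3(x); series = 8 x^3 - 12 x


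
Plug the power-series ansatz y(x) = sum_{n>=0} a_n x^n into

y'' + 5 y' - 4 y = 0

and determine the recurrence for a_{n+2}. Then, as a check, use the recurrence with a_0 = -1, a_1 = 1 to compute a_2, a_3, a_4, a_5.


Substitute y = sum_n a_n x^n.
y''(x) has coefficient (n+2)(n+1) a_{n+2} at x^n;
5 y'(x) has coefficient 5 (n+1) a_{n+1} at x^n;
-4 y(x) has coefficient -4 a_n at x^n.
Matching x^n: (n+2)(n+1) a_{n+2} + 5 (n+1) a_{n+1} - 4 a_n = 0.
Thus a_{n+2} = [-5 (n+1) a_{n+1} + 4 a_n] / ((n+1)(n+2)).

Check with a_0 = -1, a_1 = 1 (apply the recurrence for n = 0, 1, 2, 3): a_0 = -1, a_1 = 1, a_2 = -9/2, a_3 = 49/6, a_4 = -281/24, a_5 = 1601/120.

a_(n+2) = [-5 (n+1) a_(n+1) + 4 a_n] / ((n+1)(n+2)); check: a_0 = -1, a_1 = 1, a_2 = -9/2, a_3 = 49/6, a_4 = -281/24, a_5 = 1601/120


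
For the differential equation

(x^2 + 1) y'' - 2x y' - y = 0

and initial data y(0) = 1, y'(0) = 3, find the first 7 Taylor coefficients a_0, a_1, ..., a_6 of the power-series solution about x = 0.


Ansatz: y(x) = sum_{n>=0} a_n x^n, so y'(x) = sum_{n>=1} n a_n x^(n-1) and y''(x) = sum_{n>=2} n(n-1) a_n x^(n-2).
Substitute into P(x) y'' + Q(x) y' + R(x) y = 0 with P(x) = x^2 + 1, Q(x) = -2x, R(x) = -1, and match powers of x.
Initial conditions: a_0 = 1, a_1 = 3.
Setting the coefficient of each power of x to zero and solving order by order (substituting the coefficients already found):
  x^0: 2 a_2 - a_0 = 0  ->  2 a_2 = a_0 = 1  ->  a_2 = 1/2
  x^1: 6 a_3 - 3 a_1 = 0  ->  6 a_3 = 3 a_1 = 9  ->  a_3 = 3/2
  x^2: 12 a_4 - 3 a_2 = 0  ->  12 a_4 = 3 a_2 = 3/2  ->  a_4 = 1/8
  x^3: 20 a_5 - a_3 = 0  ->  20 a_5 = a_3 = 3/2  ->  a_5 = 3/40
  x^4: 30 a_6 + 3 a_4 = 0  ->  30 a_6 = -3 a_4 = -3/8  ->  a_6 = -1/80
Truncated series: y(x) = 1 + 3 x + (1/2) x^2 + (3/2) x^3 + (1/8) x^4 + (3/40) x^5 - (1/80) x^6 + O(x^7).

a_0 = 1; a_1 = 3; a_2 = 1/2; a_3 = 3/2; a_4 = 1/8; a_5 = 3/40; a_6 = -1/80


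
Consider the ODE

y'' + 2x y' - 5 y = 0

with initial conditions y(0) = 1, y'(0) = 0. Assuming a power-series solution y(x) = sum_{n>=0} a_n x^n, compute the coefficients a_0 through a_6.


Ansatz: y(x) = sum_{n>=0} a_n x^n, so y'(x) = sum_{n>=1} n a_n x^(n-1) and y''(x) = sum_{n>=2} n(n-1) a_n x^(n-2).
Substitute into P(x) y'' + Q(x) y' + R(x) y = 0 with P(x) = 1, Q(x) = 2x, R(x) = -5, and match powers of x.
Initial conditions: a_0 = 1, a_1 = 0.
Setting the coefficient of each power of x to zero and solving order by order (substituting the coefficients already found):
  x^0: 2 a_2 - 5 a_0 = 0  ->  2 a_2 = 5 a_0 = 5  ->  a_2 = 5/2
  x^1: 6 a_3 - 3 a_1 = 0  ->  6 a_3 = 3 a_1 = 0  ->  a_3 = 0
  x^2: 12 a_4 - a_2 = 0  ->  12 a_4 = a_2 = 5/2  ->  a_4 = 5/24
  x^3: 20 a_5 + a_3 = 0  ->  20 a_5 = -a_3 = 0  ->  a_5 = 0
  x^4: 30 a_6 + 3 a_4 = 0  ->  30 a_6 = -3 a_4 = -5/8  ->  a_6 = -1/48
Truncated series: y(x) = 1 + (5/2) x^2 + (5/24) x^4 - (1/48) x^6 + O(x^7).

a_0 = 1; a_1 = 0; a_2 = 5/2; a_3 = 0; a_4 = 5/24; a_5 = 0; a_6 = -1/48


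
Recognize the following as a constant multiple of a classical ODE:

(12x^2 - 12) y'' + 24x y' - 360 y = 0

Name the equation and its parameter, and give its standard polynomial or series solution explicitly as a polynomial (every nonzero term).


All three coefficients share the factor -12; dividing through by -12 gives  (1 - x^2) y'' - 2x y' + 30 y = 0.
This matches the Legendre equation (1 - x^2) y'' - 2x y' + n(n+1) y = 0 (note the -2x y' term) with n(n+1) = 30, so n = 5; the polynomial solution is P_5(x).
With y = sum_k a_k x^k, matching x^k gives (k+2)(k+1) a_{k+2} = [k(k+1) - n(n+1)] a_k = (k - 5)(k + 6) a_k. The right side vanishes at k = 5, so the series with the parity of 5 terminates at degree 5.
Standard normalization (P_n(1) = 1): leading coefficient (2n)!/(2^n (n!)^2) = 3628800/(32*14400) = 63/8, so a_5 = 63/8. Work downward with a_k = (k+1)(k+2) a_{k+2} / ((k - 5)(k + 6)):
  a_3 = (4)(5)(63/8) / ((3 - 5)(3 + 6)) = (315/2)/(-18) = -35/4
  a_1 = (2)(3)(-35/4) / ((1 - 5)(1 + 6)) = (-105/2)/(-28) = 15/8
Hence P_5(x) = 63 x^5/8 - 35 x^3/4 + 15 x/8.

P_5(x); series = 63 x^5/8 - 35 x^3/4 + 15 x/8


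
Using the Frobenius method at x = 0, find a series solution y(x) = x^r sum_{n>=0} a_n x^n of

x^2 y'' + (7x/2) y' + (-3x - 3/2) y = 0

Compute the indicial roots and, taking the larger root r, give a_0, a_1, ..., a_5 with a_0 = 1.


Write in Frobenius form y'' + (p(x)/x) y' + (q(x)/x^2) y = 0:
  p(x) = 7/2,  q(x) = -3x - 3/2.
Indicial equation: r(r-1) + (7/2) r + (-3/2) = 0 -> roots r_1 = 1/2, r_2 = -3.
Take r = r_1 = 1/2. Let y(x) = x^r sum_{n>=0} a_n x^n with a_0 = 1.
Substitute y = x^r sum a_n x^n and match x^{r+n}. The recurrence is
  D(n) a_n - 3 a_{n-1} = 0,  where D(n) = (r+n)(r+n-1) + (7/2)(r+n) + (-3/2).
  a_n = 3 / D(n) * a_{n-1}.
Since the indicial polynomial factors as (r - r_1)(r - r_2), D(n) = (r_1 + n - r_1)(r_1 + n - r_2) = n(n + 7/2).
Evaluating step by step (a_0 = 1):
  n = 1: D(1) = 1(1 + 7/2) = 9/2; numerator = 3(1) = 3; a_1 = (3)/(9/2) = 2/3
  n = 2: D(2) = 2(2 + 7/2) = 11; numerator = 3(2/3) = 2; a_2 = (2)/(11) = 2/11
  n = 3: D(3) = 3(3 + 7/2) = 39/2; numerator = 3(2/11) = 6/11; a_3 = (6/11)/(39/2) = 4/143
  n = 4: D(4) = 4(4 + 7/2) = 30; numerator = 3(4/143) = 12/143; a_4 = (12/143)/(30) = 2/715
  n = 5: D(5) = 5(5 + 7/2) = 85/2; numerator = 3(2/715) = 6/715; a_5 = (6/715)/(85/2) = 12/60775

r = 1/2; a_0 = 1; a_1 = 2/3; a_2 = 2/11; a_3 = 4/143; a_4 = 2/715; a_5 = 12/60775


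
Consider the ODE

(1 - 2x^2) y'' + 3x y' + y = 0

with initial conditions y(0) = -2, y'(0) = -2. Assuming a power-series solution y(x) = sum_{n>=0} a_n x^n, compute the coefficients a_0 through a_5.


Ansatz: y(x) = sum_{n>=0} a_n x^n, so y'(x) = sum_{n>=1} n a_n x^(n-1) and y''(x) = sum_{n>=2} n(n-1) a_n x^(n-2).
Substitute into P(x) y'' + Q(x) y' + R(x) y = 0 with P(x) = 1 - 2x^2, Q(x) = 3x, R(x) = 1, and match powers of x.
Initial conditions: a_0 = -2, a_1 = -2.
Setting the coefficient of each power of x to zero and solving order by order (substituting the coefficients already found):
  x^0: 2 a_2 + a_0 = 0  ->  2 a_2 = -a_0 = 2  ->  a_2 = 1
  x^1: 6 a_3 + 4 a_1 = 0  ->  6 a_3 = -4 a_1 = 8  ->  a_3 = 4/3
  x^2: 12 a_4 + 3 a_2 = 0  ->  12 a_4 = -3 a_2 = -3  ->  a_4 = -1/4
  x^3: 20 a_5 - 2 a_3 = 0  ->  20 a_5 = 2 a_3 = 8/3  ->  a_5 = 2/15
Truncated series: y(x) = -2 - 2 x + x^2 + (4/3) x^3 - (1/4) x^4 + (2/15) x^5 + O(x^6).

a_0 = -2; a_1 = -2; a_2 = 1; a_3 = 4/3; a_4 = -1/4; a_5 = 2/15


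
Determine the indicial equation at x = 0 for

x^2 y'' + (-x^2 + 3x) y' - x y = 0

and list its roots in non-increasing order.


Divide by x^2 to reach normal form y'' + P_1(x) y' + P_2(x) y = 0 with P_1(x) = -1 + 3/x and P_2(x) = -1/x.
x = 0 is a singular point because the y'-coefficient -1 + 3/x has a pole at x = 0 and the y-coefficient -1/x has a pole at x = 0.
It is a regular singular point because x P_1(x) = p(x) = 3 - x and x^2 P_2(x) = q(x) = -x are polynomials, hence analytic at x = 0.
p(0) = 3,  q(0) = 0.
Indicial equation: r(r-1) + p(0) r + q(0) = 0, i.e. r^2 + (p(0) - 1) r + q(0) = 0, i.e. r^2 + 2 r = 0.
Discriminant: (2)^2 - 4(0) = 4, so r = (-2 ± 2)/2.
Solving: r_1 = 0, r_2 = -2.

indicial: r^2 + 2 r = 0; roots r_1 = 0, r_2 = -2


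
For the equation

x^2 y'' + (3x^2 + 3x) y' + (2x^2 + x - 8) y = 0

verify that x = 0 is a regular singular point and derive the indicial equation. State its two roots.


Divide by x^2 to reach normal form y'' + P_1(x) y' + P_2(x) y = 0 with P_1(x) = 3 + 3/x and P_2(x) = 2 + 1/x - 8/x^2.
x = 0 is a singular point because the y'-coefficient 3 + 3/x has a pole at x = 0 and the y-coefficient 2 + 1/x - 8/x^2 has a pole at x = 0.
It is a regular singular point because x P_1(x) = p(x) = 3x + 3 and x^2 P_2(x) = q(x) = 2x^2 + x - 8 are polynomials, hence analytic at x = 0.
p(0) = 3,  q(0) = -8.
Indicial equation: r(r-1) + p(0) r + q(0) = 0, i.e. r^2 + (p(0) - 1) r + q(0) = 0, i.e. r^2 + 2 r - 8 = 0.
Discriminant: (2)^2 - 4(-8) = 36, so r = (-2 ± 6)/2.
Solving: r_1 = 2, r_2 = -4.

indicial: r^2 + 2 r - 8 = 0; roots r_1 = 2, r_2 = -4


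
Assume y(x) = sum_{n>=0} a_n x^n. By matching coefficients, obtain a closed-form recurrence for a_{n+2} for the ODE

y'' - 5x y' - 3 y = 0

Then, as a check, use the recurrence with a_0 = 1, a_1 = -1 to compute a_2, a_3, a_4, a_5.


Substitute y = sum_n a_n x^n.
y''(x) has coefficient (n+2)(n+1) a_{n+2} at x^n;
-5 x y'(x) has coefficient -5 n a_n at x^n (shift);
-3 y(x) has coefficient -3 a_n at x^n.
Matching x^n: (n+2)(n+1) a_{n+2} + (-5n - 3) a_n = 0.
Thus a_{n+2} = (5n + 3) / ((n+1)(n+2)) * a_n.

Check with a_0 = 1, a_1 = -1 (apply the recurrence for n = 0, 1, 2, 3): a_0 = 1, a_1 = -1, a_2 = 3/2, a_3 = -4/3, a_4 = 13/8, a_5 = -6/5.

a_(n+2) = (5n + 3) / ((n+1)(n+2)) * a_n; check: a_0 = 1, a_1 = -1, a_2 = 3/2, a_3 = -4/3, a_4 = 13/8, a_5 = -6/5


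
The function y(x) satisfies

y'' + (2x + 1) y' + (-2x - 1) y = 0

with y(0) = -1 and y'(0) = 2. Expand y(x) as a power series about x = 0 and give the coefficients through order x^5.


Ansatz: y(x) = sum_{n>=0} a_n x^n, so y'(x) = sum_{n>=1} n a_n x^(n-1) and y''(x) = sum_{n>=2} n(n-1) a_n x^(n-2).
Substitute into P(x) y'' + Q(x) y' + R(x) y = 0 with P(x) = 1, Q(x) = 2x + 1, R(x) = -2x - 1, and match powers of x.
Initial conditions: a_0 = -1, a_1 = 2.
Setting the coefficient of each power of x to zero and solving order by order (substituting the coefficients already found):
  x^0: 2 a_2 + a_1 - a_0 = 0  ->  2 a_2 = -a_1 + a_0 = -3  ->  a_2 = -3/2
  x^1: 6 a_3 + 2 a_2 + a_1 - 2 a_0 = 0  ->  6 a_3 = -2 a_2 - a_1 + 2 a_0 = -1  ->  a_3 = -1/6
  x^2: 12 a_4 + 3 a_3 + 3 a_2 - 2 a_1 = 0  ->  12 a_4 = -3 a_3 - 3 a_2 + 2 a_1 = 9  ->  a_4 = 3/4
  x^3: 20 a_5 + 4 a_4 + 5 a_3 - 2 a_2 = 0  ->  20 a_5 = -4 a_4 - 5 a_3 + 2 a_2 = -31/6  ->  a_5 = -31/120
Truncated series: y(x) = -1 + 2 x - (3/2) x^2 - (1/6) x^3 + (3/4) x^4 - (31/120) x^5 + O(x^6).

a_0 = -1; a_1 = 2; a_2 = -3/2; a_3 = -1/6; a_4 = 3/4; a_5 = -31/120


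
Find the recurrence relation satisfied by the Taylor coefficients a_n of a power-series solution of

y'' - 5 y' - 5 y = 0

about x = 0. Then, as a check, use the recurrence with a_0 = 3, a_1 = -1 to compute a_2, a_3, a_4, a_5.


Substitute y = sum_n a_n x^n.
y''(x) has coefficient (n+2)(n+1) a_{n+2} at x^n;
-5 y'(x) has coefficient -5 (n+1) a_{n+1} at x^n;
-5 y(x) has coefficient -5 a_n at x^n.
Matching x^n: (n+2)(n+1) a_{n+2} - 5 (n+1) a_{n+1} - 5 a_n = 0.
Thus a_{n+2} = [5 (n+1) a_{n+1} + 5 a_n] / ((n+1)(n+2)).

Check with a_0 = 3, a_1 = -1 (apply the recurrence for n = 0, 1, 2, 3): a_0 = 3, a_1 = -1, a_2 = 5, a_3 = 15/2, a_4 = 275/24, a_5 = 40/3.

a_(n+2) = [5 (n+1) a_(n+1) + 5 a_n] / ((n+1)(n+2)); check: a_0 = 3, a_1 = -1, a_2 = 5, a_3 = 15/2, a_4 = 275/24, a_5 = 40/3


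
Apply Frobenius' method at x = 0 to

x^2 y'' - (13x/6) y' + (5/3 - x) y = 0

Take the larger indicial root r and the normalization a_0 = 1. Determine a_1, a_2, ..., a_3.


Write in Frobenius form y'' + (p(x)/x) y' + (q(x)/x^2) y = 0:
  p(x) = -13/6,  q(x) = 5/3 - x.
Indicial equation: r(r-1) + (-13/6) r + (5/3) = 0 -> roots r_1 = 5/2, r_2 = 2/3.
Take r = r_1 = 5/2. Let y(x) = x^r sum_{n>=0} a_n x^n with a_0 = 1.
Substitute y = x^r sum a_n x^n and match x^{r+n}. The recurrence is
  D(n) a_n - 1 a_{n-1} = 0,  where D(n) = (r+n)(r+n-1) + (-13/6)(r+n) + (5/3).
  a_n = 1 / D(n) * a_{n-1}.
Since the indicial polynomial factors as (r - r_1)(r - r_2), D(n) = (r_1 + n - r_1)(r_1 + n - r_2) = n(n + 11/6).
Evaluating step by step (a_0 = 1):
  n = 1: D(1) = 1(1 + 11/6) = 17/6; numerator = 1(1) = 1; a_1 = (1)/(17/6) = 6/17
  n = 2: D(2) = 2(2 + 11/6) = 23/3; numerator = 1(6/17) = 6/17; a_2 = (6/17)/(23/3) = 18/391
  n = 3: D(3) = 3(3 + 11/6) = 29/2; numerator = 1(18/391) = 18/391; a_3 = (18/391)/(29/2) = 36/11339

r = 5/2; a_0 = 1; a_1 = 6/17; a_2 = 18/391; a_3 = 36/11339


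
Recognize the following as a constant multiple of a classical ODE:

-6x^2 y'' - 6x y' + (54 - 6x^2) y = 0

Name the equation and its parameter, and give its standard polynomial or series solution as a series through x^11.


All three coefficients share the factor -6; dividing through by -6 gives  x^2 y'' + x y' + (x^2 - 9) y = 0.
This matches the Bessel equation x^2 y'' + x y' + (x^2 - nu^2) y = 0 with nu^2 = 9, so nu = 3; the solution bounded at x = 0 is J_3(x).
Frobenius at x = 0: indicial roots ±nu; for r = nu the recurrence k(k + 2nu) c_k = -c_{k-2} gives the standard series J_nu(x) = sum_{k>=0} (-1)^k / (k! (k+nu)!) (x/2)^(2k+nu). Evaluate the first 5 terms:
  k = 0: (-1)^0 / (0! * 3! * 2^3) x^3 = 1/(1*6*8) x^3 = (1/48) x^3
  k = 1: (-1)^1 / (1! * 4! * 2^5) x^5 = -1/(1*24*32) x^5 = (-1/768) x^5
  k = 2: (-1)^2 / (2! * 5! * 2^7) x^7 = 1/(2*120*128) x^7 = (1/30720) x^7
  k = 3: (-1)^3 / (3! * 6! * 2^9) x^9 = -1/(6*720*512) x^9 = (-1/2211840) x^9
  k = 4: (-1)^4 / (4! * 7! * 2^11) x^11 = 1/(24*5040*2048) x^11 = (1/247726080) x^11
Hence J_3(x) = x^11/247726080 - x^9/2211840 + x^7/30720 - x^5/768 + x^3/48 + ....

J_3(x); series = x^11/247726080 - x^9/2211840 + x^7/30720 - x^5/768 + x^3/48


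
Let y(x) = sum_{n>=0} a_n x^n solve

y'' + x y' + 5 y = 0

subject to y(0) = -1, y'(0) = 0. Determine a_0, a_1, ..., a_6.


Ansatz: y(x) = sum_{n>=0} a_n x^n, so y'(x) = sum_{n>=1} n a_n x^(n-1) and y''(x) = sum_{n>=2} n(n-1) a_n x^(n-2).
Substitute into P(x) y'' + Q(x) y' + R(x) y = 0 with P(x) = 1, Q(x) = x, R(x) = 5, and match powers of x.
Initial conditions: a_0 = -1, a_1 = 0.
Setting the coefficient of each power of x to zero and solving order by order (substituting the coefficients already found):
  x^0: 2 a_2 + 5 a_0 = 0  ->  2 a_2 = -5 a_0 = 5  ->  a_2 = 5/2
  x^1: 6 a_3 + 6 a_1 = 0  ->  6 a_3 = -6 a_1 = 0  ->  a_3 = 0
  x^2: 12 a_4 + 7 a_2 = 0  ->  12 a_4 = -7 a_2 = -35/2  ->  a_4 = -35/24
  x^3: 20 a_5 + 8 a_3 = 0  ->  20 a_5 = -8 a_3 = 0  ->  a_5 = 0
  x^4: 30 a_6 + 9 a_4 = 0  ->  30 a_6 = -9 a_4 = 105/8  ->  a_6 = 7/16
Truncated series: y(x) = -1 + (5/2) x^2 - (35/24) x^4 + (7/16) x^6 + O(x^7).

a_0 = -1; a_1 = 0; a_2 = 5/2; a_3 = 0; a_4 = -35/24; a_5 = 0; a_6 = 7/16


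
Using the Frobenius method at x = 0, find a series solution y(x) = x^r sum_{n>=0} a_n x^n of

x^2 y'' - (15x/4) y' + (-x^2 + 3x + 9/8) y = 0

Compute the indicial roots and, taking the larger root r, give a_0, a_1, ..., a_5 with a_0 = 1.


Write in Frobenius form y'' + (p(x)/x) y' + (q(x)/x^2) y = 0:
  p(x) = -15/4,  q(x) = -x^2 + 3x + 9/8.
Indicial equation: r(r-1) + (-15/4) r + (9/8) = 0 -> roots r_1 = 9/2, r_2 = 1/4.
Take r = r_1 = 9/2. Let y(x) = x^r sum_{n>=0} a_n x^n with a_0 = 1.
Substitute y = x^r sum a_n x^n and match x^{r+n}. The recurrence is
  D(n) a_n + 3 a_{n-1} - 1 a_{n-2} = 0,  where D(n) = (r+n)(r+n-1) + (-15/4)(r+n) + (9/8).
  a_n = [-3 a_{n-1} + 1 a_{n-2}] / D(n).
Since the indicial polynomial factors as (r - r_1)(r - r_2), D(n) = (r_1 + n - r_1)(r_1 + n - r_2) = n(n + 17/4).
Evaluating step by step (a_0 = 1):
  n = 1: D(1) = 1(1 + 17/4) = 21/4; numerator = -3(1) = -3; a_1 = (-3)/(21/4) = -4/7
  n = 2: D(2) = 2(2 + 17/4) = 25/2; numerator = -3(-4/7) + 1(1) = 19/7; a_2 = (19/7)/(25/2) = 38/175
  n = 3: D(3) = 3(3 + 17/4) = 87/4; numerator = -3(38/175) + 1(-4/7) = -214/175; a_3 = (-214/175)/(87/4) = -856/15225
  n = 4: D(4) = 4(4 + 17/4) = 33; numerator = -3(-856/15225) + 1(38/175) = 1958/5075; a_4 = (1958/5075)/(33) = 178/15225
  n = 5: D(5) = 5(5 + 17/4) = 185/4; numerator = -3(178/15225) + 1(-856/15225) = -278/3045; a_5 = (-278/3045)/(185/4) = -1112/563325

r = 9/2; a_0 = 1; a_1 = -4/7; a_2 = 38/175; a_3 = -856/15225; a_4 = 178/15225; a_5 = -1112/563325


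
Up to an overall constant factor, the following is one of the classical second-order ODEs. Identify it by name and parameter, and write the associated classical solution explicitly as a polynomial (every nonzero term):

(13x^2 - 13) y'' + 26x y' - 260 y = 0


All three coefficients share the factor -13; dividing through by -13 gives  (1 - x^2) y'' - 2x y' + 20 y = 0.
This matches the Legendre equation (1 - x^2) y'' - 2x y' + n(n+1) y = 0 (note the -2x y' term) with n(n+1) = 20, so n = 4; the polynomial solution is P_4(x).
With y = sum_k a_k x^k, matching x^k gives (k+2)(k+1) a_{k+2} = [k(k+1) - n(n+1)] a_k = (k - 4)(k + 5) a_k. The right side vanishes at k = 4, so the series with the parity of 4 terminates at degree 4.
Standard normalization (P_n(1) = 1): leading coefficient (2n)!/(2^n (n!)^2) = 40320/(16*576) = 35/8, so a_4 = 35/8. Work downward with a_k = (k+1)(k+2) a_{k+2} / ((k - 4)(k + 5)):
  a_2 = (3)(4)(35/8) / ((2 - 4)(2 + 5)) = (105/2)/(-14) = -15/4
  a_0 = (1)(2)(-15/4) / ((0 - 4)(0 + 5)) = (-15/2)/(-20) = 3/8
Hence P_4(x) = 35 x^4/8 - 15 x^2/4 + 3/8.

P_4(x); series = 35 x^4/8 - 15 x^2/4 + 3/8


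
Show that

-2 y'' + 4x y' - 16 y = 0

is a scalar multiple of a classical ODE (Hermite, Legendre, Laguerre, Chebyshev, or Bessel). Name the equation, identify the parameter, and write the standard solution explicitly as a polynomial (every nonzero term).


All three coefficients share the factor -2; dividing through by -2 gives  y'' - 2x y' + 8 y = 0.
This matches the Hermite equation y'' - 2x y' + 2n y = 0 with 2n = 8, so n = 4; the polynomial solution is H_4(x).
With y = sum_k a_k x^k, matching x^k gives (k+2)(k+1) a_{k+2} = 2(k - n) a_k = 2(k - 4) a_k. The right side vanishes at k = 4, so the series with the parity of 4 terminates at degree 4.
Standard normalization: leading coefficient of H_n is 2^n, so a_4 = 2^4 = 16. Work downward with a_k = (k+1)(k+2) a_{k+2} / (2(k - n)):
  a_2 = (3)(4)(16) / (2(2 - 4)) = 192/(-4) = -48
  a_0 = (1)(2)(-48) / (2(0 - 4)) = -96/(-8) = 12
Hence H_4(x) = 16 x^4 - 48 x^2 + 12.

H_4(x); series = 16 x^4 - 48 x^2 + 12


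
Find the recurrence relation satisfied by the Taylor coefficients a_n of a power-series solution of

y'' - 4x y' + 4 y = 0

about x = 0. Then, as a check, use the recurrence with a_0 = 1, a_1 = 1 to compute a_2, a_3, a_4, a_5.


Substitute y = sum_n a_n x^n.
y''(x) has coefficient (n+2)(n+1) a_{n+2} at x^n;
-4 x y'(x) has coefficient -4 n a_n at x^n (shift);
4 y(x) has coefficient 4 a_n at x^n.
Matching x^n: (n+2)(n+1) a_{n+2} + (-4n + 4) a_n = 0.
Thus a_{n+2} = (4n - 4) / ((n+1)(n+2)) * a_n.

Check with a_0 = 1, a_1 = 1 (apply the recurrence for n = 0, 1, 2, 3): a_0 = 1, a_1 = 1, a_2 = -2, a_3 = 0, a_4 = -2/3, a_5 = 0.

a_(n+2) = (4n - 4) / ((n+1)(n+2)) * a_n; check: a_0 = 1, a_1 = 1, a_2 = -2, a_3 = 0, a_4 = -2/3, a_5 = 0


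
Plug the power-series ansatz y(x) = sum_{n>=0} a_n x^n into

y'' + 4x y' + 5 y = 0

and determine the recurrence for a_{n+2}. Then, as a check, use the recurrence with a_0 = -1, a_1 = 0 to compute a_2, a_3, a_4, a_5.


Substitute y = sum_n a_n x^n.
y''(x) has coefficient (n+2)(n+1) a_{n+2} at x^n;
4 x y'(x) has coefficient 4 n a_n at x^n (shift);
5 y(x) has coefficient 5 a_n at x^n.
Matching x^n: (n+2)(n+1) a_{n+2} + (4n + 5) a_n = 0.
Thus a_{n+2} = (-4n - 5) / ((n+1)(n+2)) * a_n.

Check with a_0 = -1, a_1 = 0 (apply the recurrence for n = 0, 1, 2, 3): a_0 = -1, a_1 = 0, a_2 = 5/2, a_3 = 0, a_4 = -65/24, a_5 = 0.

a_(n+2) = (-4n - 5) / ((n+1)(n+2)) * a_n; check: a_0 = -1, a_1 = 0, a_2 = 5/2, a_3 = 0, a_4 = -65/24, a_5 = 0


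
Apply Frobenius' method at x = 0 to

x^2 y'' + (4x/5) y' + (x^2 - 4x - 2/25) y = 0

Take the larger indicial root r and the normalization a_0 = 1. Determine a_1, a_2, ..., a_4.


Write in Frobenius form y'' + (p(x)/x) y' + (q(x)/x^2) y = 0:
  p(x) = 4/5,  q(x) = x^2 - 4x - 2/25.
Indicial equation: r(r-1) + (4/5) r + (-2/25) = 0 -> roots r_1 = 2/5, r_2 = -1/5.
Take r = r_1 = 2/5. Let y(x) = x^r sum_{n>=0} a_n x^n with a_0 = 1.
Substitute y = x^r sum a_n x^n and match x^{r+n}. The recurrence is
  D(n) a_n - 4 a_{n-1} + 1 a_{n-2} = 0,  where D(n) = (r+n)(r+n-1) + (4/5)(r+n) + (-2/25).
  a_n = [4 a_{n-1} - 1 a_{n-2}] / D(n).
Since the indicial polynomial factors as (r - r_1)(r - r_2), D(n) = (r_1 + n - r_1)(r_1 + n - r_2) = n(n + 3/5).
Evaluating step by step (a_0 = 1):
  n = 1: D(1) = 1(1 + 3/5) = 8/5; numerator = 4(1) = 4; a_1 = (4)/(8/5) = 5/2
  n = 2: D(2) = 2(2 + 3/5) = 26/5; numerator = 4(5/2) - 1(1) = 9; a_2 = (9)/(26/5) = 45/26
  n = 3: D(3) = 3(3 + 3/5) = 54/5; numerator = 4(45/26) - 1(5/2) = 115/26; a_3 = (115/26)/(54/5) = 575/1404
  n = 4: D(4) = 4(4 + 3/5) = 92/5; numerator = 4(575/1404) - 1(45/26) = -5/54; a_4 = (-5/54)/(92/5) = -25/4968

r = 2/5; a_0 = 1; a_1 = 5/2; a_2 = 45/26; a_3 = 575/1404; a_4 = -25/4968


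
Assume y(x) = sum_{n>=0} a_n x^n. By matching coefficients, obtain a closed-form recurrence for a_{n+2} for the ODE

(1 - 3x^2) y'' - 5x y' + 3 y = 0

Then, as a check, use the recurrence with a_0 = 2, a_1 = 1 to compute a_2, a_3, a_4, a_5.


Substitute y = sum_n a_n x^n.
(1 - 3 x^2) y'' contributes (n+2)(n+1) a_{n+2} - 3 n(n-1) a_n at x^n.
-5 x y'(x) contributes -5 n a_n at x^n.
3 y(x) contributes 3 a_n at x^n.
Matching x^n: (n+2)(n+1) a_{n+2} + (-3 n(n-1) - 5 n + 3) a_n = 0.
Thus a_{n+2} = (3 n(n-1) + 5 n - 3) / ((n+1)(n+2)) * a_n.

Check with a_0 = 2, a_1 = 1 (apply the recurrence for n = 0, 1, 2, 3): a_0 = 2, a_1 = 1, a_2 = -3, a_3 = 1/3, a_4 = -13/4, a_5 = 1/2.

a_(n+2) = (3 n(n-1) + 5 n - 3) / ((n+1)(n+2)) * a_n; check: a_0 = 2, a_1 = 1, a_2 = -3, a_3 = 1/3, a_4 = -13/4, a_5 = 1/2


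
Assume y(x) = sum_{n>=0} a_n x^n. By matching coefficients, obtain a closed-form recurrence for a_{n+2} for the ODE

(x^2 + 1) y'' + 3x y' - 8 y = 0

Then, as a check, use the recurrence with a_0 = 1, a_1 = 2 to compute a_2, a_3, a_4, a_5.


Substitute y = sum_n a_n x^n.
(1 + 1 x^2) y'' contributes (n+2)(n+1) a_{n+2} + n(n-1) a_n at x^n.
3 x y'(x) contributes 3 n a_n at x^n.
-8 y(x) contributes -8 a_n at x^n.
Matching x^n: (n+2)(n+1) a_{n+2} + (n(n-1) + 3 n - 8) a_n = 0.
Thus a_{n+2} = (-n(n-1) - 3 n + 8) / ((n+1)(n+2)) * a_n.

Check with a_0 = 1, a_1 = 2 (apply the recurrence for n = 0, 1, 2, 3): a_0 = 1, a_1 = 2, a_2 = 4, a_3 = 5/3, a_4 = 0, a_5 = -7/12.

a_(n+2) = (-n(n-1) - 3 n + 8) / ((n+1)(n+2)) * a_n; check: a_0 = 1, a_1 = 2, a_2 = 4, a_3 = 5/3, a_4 = 0, a_5 = -7/12


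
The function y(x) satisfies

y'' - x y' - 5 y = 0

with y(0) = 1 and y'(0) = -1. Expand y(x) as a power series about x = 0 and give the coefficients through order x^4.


Ansatz: y(x) = sum_{n>=0} a_n x^n, so y'(x) = sum_{n>=1} n a_n x^(n-1) and y''(x) = sum_{n>=2} n(n-1) a_n x^(n-2).
Substitute into P(x) y'' + Q(x) y' + R(x) y = 0 with P(x) = 1, Q(x) = -x, R(x) = -5, and match powers of x.
Initial conditions: a_0 = 1, a_1 = -1.
Setting the coefficient of each power of x to zero and solving order by order (substituting the coefficients already found):
  x^0: 2 a_2 - 5 a_0 = 0  ->  2 a_2 = 5 a_0 = 5  ->  a_2 = 5/2
  x^1: 6 a_3 - 6 a_1 = 0  ->  6 a_3 = 6 a_1 = -6  ->  a_3 = -1
  x^2: 12 a_4 - 7 a_2 = 0  ->  12 a_4 = 7 a_2 = 35/2  ->  a_4 = 35/24
Truncated series: y(x) = 1 - x + (5/2) x^2 - x^3 + (35/24) x^4 + O(x^5).

a_0 = 1; a_1 = -1; a_2 = 5/2; a_3 = -1; a_4 = 35/24


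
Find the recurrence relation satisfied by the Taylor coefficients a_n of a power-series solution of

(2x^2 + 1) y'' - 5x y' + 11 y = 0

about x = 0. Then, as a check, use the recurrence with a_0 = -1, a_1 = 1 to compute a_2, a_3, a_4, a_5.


Substitute y = sum_n a_n x^n.
(1 + 2 x^2) y'' contributes (n+2)(n+1) a_{n+2} + 2 n(n-1) a_n at x^n.
-5 x y'(x) contributes -5 n a_n at x^n.
11 y(x) contributes 11 a_n at x^n.
Matching x^n: (n+2)(n+1) a_{n+2} + (2 n(n-1) - 5 n + 11) a_n = 0.
Thus a_{n+2} = (-2 n(n-1) + 5 n - 11) / ((n+1)(n+2)) * a_n.

Check with a_0 = -1, a_1 = 1 (apply the recurrence for n = 0, 1, 2, 3): a_0 = -1, a_1 = 1, a_2 = 11/2, a_3 = -1, a_4 = -55/24, a_5 = 2/5.

a_(n+2) = (-2 n(n-1) + 5 n - 11) / ((n+1)(n+2)) * a_n; check: a_0 = -1, a_1 = 1, a_2 = 11/2, a_3 = -1, a_4 = -55/24, a_5 = 2/5


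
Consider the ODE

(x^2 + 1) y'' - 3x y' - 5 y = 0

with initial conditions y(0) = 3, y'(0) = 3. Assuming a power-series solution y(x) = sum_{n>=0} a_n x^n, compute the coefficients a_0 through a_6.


Ansatz: y(x) = sum_{n>=0} a_n x^n, so y'(x) = sum_{n>=1} n a_n x^(n-1) and y''(x) = sum_{n>=2} n(n-1) a_n x^(n-2).
Substitute into P(x) y'' + Q(x) y' + R(x) y = 0 with P(x) = x^2 + 1, Q(x) = -3x, R(x) = -5, and match powers of x.
Initial conditions: a_0 = 3, a_1 = 3.
Setting the coefficient of each power of x to zero and solving order by order (substituting the coefficients already found):
  x^0: 2 a_2 - 5 a_0 = 0  ->  2 a_2 = 5 a_0 = 15  ->  a_2 = 15/2
  x^1: 6 a_3 - 8 a_1 = 0  ->  6 a_3 = 8 a_1 = 24  ->  a_3 = 4
  x^2: 12 a_4 - 9 a_2 = 0  ->  12 a_4 = 9 a_2 = 135/2  ->  a_4 = 45/8
  x^3: 20 a_5 - 8 a_3 = 0  ->  20 a_5 = 8 a_3 = 32  ->  a_5 = 8/5
  x^4: 30 a_6 - 5 a_4 = 0  ->  30 a_6 = 5 a_4 = 225/8  ->  a_6 = 15/16
Truncated series: y(x) = 3 + 3 x + (15/2) x^2 + 4 x^3 + (45/8) x^4 + (8/5) x^5 + (15/16) x^6 + O(x^7).

a_0 = 3; a_1 = 3; a_2 = 15/2; a_3 = 4; a_4 = 45/8; a_5 = 8/5; a_6 = 15/16


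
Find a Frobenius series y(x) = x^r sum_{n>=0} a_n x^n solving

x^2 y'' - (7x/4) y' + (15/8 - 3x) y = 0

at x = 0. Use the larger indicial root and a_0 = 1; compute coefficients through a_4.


Write in Frobenius form y'' + (p(x)/x) y' + (q(x)/x^2) y = 0:
  p(x) = -7/4,  q(x) = 15/8 - 3x.
Indicial equation: r(r-1) + (-7/4) r + (15/8) = 0 -> roots r_1 = 3/2, r_2 = 5/4.
Take r = r_1 = 3/2. Let y(x) = x^r sum_{n>=0} a_n x^n with a_0 = 1.
Substitute y = x^r sum a_n x^n and match x^{r+n}. The recurrence is
  D(n) a_n - 3 a_{n-1} = 0,  where D(n) = (r+n)(r+n-1) + (-7/4)(r+n) + (15/8).
  a_n = 3 / D(n) * a_{n-1}.
Since the indicial polynomial factors as (r - r_1)(r - r_2), D(n) = (r_1 + n - r_1)(r_1 + n - r_2) = n(n + 1/4).
Evaluating step by step (a_0 = 1):
  n = 1: D(1) = 1(1 + 1/4) = 5/4; numerator = 3(1) = 3; a_1 = (3)/(5/4) = 12/5
  n = 2: D(2) = 2(2 + 1/4) = 9/2; numerator = 3(12/5) = 36/5; a_2 = (36/5)/(9/2) = 8/5
  n = 3: D(3) = 3(3 + 1/4) = 39/4; numerator = 3(8/5) = 24/5; a_3 = (24/5)/(39/4) = 32/65
  n = 4: D(4) = 4(4 + 1/4) = 17; numerator = 3(32/65) = 96/65; a_4 = (96/65)/(17) = 96/1105

r = 3/2; a_0 = 1; a_1 = 12/5; a_2 = 8/5; a_3 = 32/65; a_4 = 96/1105


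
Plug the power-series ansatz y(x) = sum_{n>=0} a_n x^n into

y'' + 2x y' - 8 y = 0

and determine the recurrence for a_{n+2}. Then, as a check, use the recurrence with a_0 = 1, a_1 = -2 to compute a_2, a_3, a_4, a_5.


Substitute y = sum_n a_n x^n.
y''(x) has coefficient (n+2)(n+1) a_{n+2} at x^n;
2 x y'(x) has coefficient 2 n a_n at x^n (shift);
-8 y(x) has coefficient -8 a_n at x^n.
Matching x^n: (n+2)(n+1) a_{n+2} + (2n - 8) a_n = 0.
Thus a_{n+2} = (-2n + 8) / ((n+1)(n+2)) * a_n.

Check with a_0 = 1, a_1 = -2 (apply the recurrence for n = 0, 1, 2, 3): a_0 = 1, a_1 = -2, a_2 = 4, a_3 = -2, a_4 = 4/3, a_5 = -1/5.

a_(n+2) = (-2n + 8) / ((n+1)(n+2)) * a_n; check: a_0 = 1, a_1 = -2, a_2 = 4, a_3 = -2, a_4 = 4/3, a_5 = -1/5


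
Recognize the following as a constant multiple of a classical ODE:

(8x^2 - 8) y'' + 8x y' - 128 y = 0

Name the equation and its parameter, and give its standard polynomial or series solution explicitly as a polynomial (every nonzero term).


All three coefficients share the factor -8; dividing through by -8 gives  (1 - x^2) y'' - x y' + 16 y = 0.
This matches the Chebyshev equation (1 - x^2) y'' - x y' + n^2 y = 0 (note the -x y' term, not -2x y') with n^2 = 16, so n = 4; the polynomial solution is T_4(x).
With y = sum_k a_k x^k, matching x^k gives (k+2)(k+1) a_{k+2} = (k^2 - n^2) a_k = (k - 4)(k + 4) a_k. The right side vanishes at k = 4, so the series with the parity of 4 terminates at degree 4.
Standard normalization: leading coefficient of T_n is 2^(n-1), so a_4 = 2^3 = 8. Work downward with a_k = (k+1)(k+2) a_{k+2} / ((k - 4)(k + 4)):
  a_2 = (3)(4)(8) / ((2 - 4)(2 + 4)) = 96/(-12) = -8
  a_0 = (1)(2)(-8) / ((0 - 4)(0 + 4)) = -16/(-16) = 1
Hence T_4(x) = 8 x^4 - 8 x^2 + 1.

T_4(x); series = 8 x^4 - 8 x^2 + 1


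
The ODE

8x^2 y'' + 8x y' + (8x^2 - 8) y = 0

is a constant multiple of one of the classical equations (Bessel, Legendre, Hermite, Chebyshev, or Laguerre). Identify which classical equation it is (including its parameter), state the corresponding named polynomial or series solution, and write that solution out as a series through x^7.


All three coefficients share the factor 8; dividing through by 8 gives  x^2 y'' + x y' + (x^2 - 1) y = 0.
This matches the Bessel equation x^2 y'' + x y' + (x^2 - nu^2) y = 0 with nu^2 = 1, so nu = 1; the solution bounded at x = 0 is J_1(x).
Frobenius at x = 0: indicial roots ±nu; for r = nu the recurrence k(k + 2nu) c_k = -c_{k-2} gives the standard series J_nu(x) = sum_{k>=0} (-1)^k / (k! (k+nu)!) (x/2)^(2k+nu). Evaluate the first 4 terms:
  k = 0: (-1)^0 / (0! * 1! * 2^1) x^1 = 1/(1*1*2) x^1 = (1/2) x^1
  k = 1: (-1)^1 / (1! * 2! * 2^3) x^3 = -1/(1*2*8) x^3 = (-1/16) x^3
  k = 2: (-1)^2 / (2! * 3! * 2^5) x^5 = 1/(2*6*32) x^5 = (1/384) x^5
  k = 3: (-1)^3 / (3! * 4! * 2^7) x^7 = -1/(6*24*128) x^7 = (-1/18432) x^7
Hence J_1(x) = -x^7/18432 + x^5/384 - x^3/16 + x/2 + ....

J_1(x); series = -x^7/18432 + x^5/384 - x^3/16 + x/2


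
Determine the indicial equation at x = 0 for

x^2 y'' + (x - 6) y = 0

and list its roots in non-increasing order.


Divide by x^2 to reach normal form y'' + P_1(x) y' + P_2(x) y = 0 with P_1(x) = 0 and P_2(x) = 1/x - 6/x^2.
x = 0 is a singular point because the y-coefficient 1/x - 6/x^2 has a pole at x = 0.
It is a regular singular point because x P_1(x) = p(x) = 0 and x^2 P_2(x) = q(x) = x - 6 are polynomials, hence analytic at x = 0.
p(0) = 0,  q(0) = -6.
Indicial equation: r(r-1) + p(0) r + q(0) = 0, i.e. r^2 + (p(0) - 1) r + q(0) = 0, i.e. r^2 - 1 r - 6 = 0.
Discriminant: (-1)^2 - 4(-6) = 25, so r = (1 ± 5)/2.
Solving: r_1 = 3, r_2 = -2.

indicial: r^2 - 1 r - 6 = 0; roots r_1 = 3, r_2 = -2


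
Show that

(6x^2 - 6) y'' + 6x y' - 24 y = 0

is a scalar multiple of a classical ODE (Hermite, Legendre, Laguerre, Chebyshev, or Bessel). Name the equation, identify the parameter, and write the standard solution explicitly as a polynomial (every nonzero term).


All three coefficients share the factor -6; dividing through by -6 gives  (1 - x^2) y'' - x y' + 4 y = 0.
This matches the Chebyshev equation (1 - x^2) y'' - x y' + n^2 y = 0 (note the -x y' term, not -2x y') with n^2 = 4, so n = 2; the polynomial solution is T_2(x).
With y = sum_k a_k x^k, matching x^k gives (k+2)(k+1) a_{k+2} = (k^2 - n^2) a_k = (k - 2)(k + 2) a_k. The right side vanishes at k = 2, so the series with the parity of 2 terminates at degree 2.
Standard normalization: leading coefficient of T_n is 2^(n-1), so a_2 = 2^1 = 2. Work downward with a_k = (k+1)(k+2) a_{k+2} / ((k - 2)(k + 2)):
  a_0 = (1)(2)(2) / ((0 - 2)(0 + 2)) = 4/(-4) = -1
Hence T_2(x) = 2 x^2 - 1.

T_2(x); series = 2 x^2 - 1


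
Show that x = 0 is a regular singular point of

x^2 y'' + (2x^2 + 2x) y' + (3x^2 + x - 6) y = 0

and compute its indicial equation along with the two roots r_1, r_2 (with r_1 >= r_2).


Divide by x^2 to reach normal form y'' + P_1(x) y' + P_2(x) y = 0 with P_1(x) = 2 + 2/x and P_2(x) = 3 + 1/x - 6/x^2.
x = 0 is a singular point because the y'-coefficient 2 + 2/x has a pole at x = 0 and the y-coefficient 3 + 1/x - 6/x^2 has a pole at x = 0.
It is a regular singular point because x P_1(x) = p(x) = 2x + 2 and x^2 P_2(x) = q(x) = 3x^2 + x - 6 are polynomials, hence analytic at x = 0.
p(0) = 2,  q(0) = -6.
Indicial equation: r(r-1) + p(0) r + q(0) = 0, i.e. r^2 + (p(0) - 1) r + q(0) = 0, i.e. r^2 + 1 r - 6 = 0.
Discriminant: (1)^2 - 4(-6) = 25, so r = (-1 ± 5)/2.
Solving: r_1 = 2, r_2 = -3.

indicial: r^2 + 1 r - 6 = 0; roots r_1 = 2, r_2 = -3


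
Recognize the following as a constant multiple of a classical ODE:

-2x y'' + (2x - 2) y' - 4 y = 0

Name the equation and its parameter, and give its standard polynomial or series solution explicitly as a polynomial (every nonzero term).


All three coefficients share the factor -2; dividing through by -2 gives  x y'' + (1 - x) y' + 2 y = 0.
This matches the Laguerre equation x y'' + (1 - x) y' + n y = 0 with n = 2; the polynomial solution is L_2(x).
With y = sum_k a_k x^k, matching x^k gives (k+1)k a_{k+1} + (k+1) a_{k+1} - k a_k + n a_k = 0, i.e. (k+1)^2 a_{k+1} = (k - n) a_k = (k - 2) a_k. The right side vanishes at k = 2, so the series terminates at degree 2.
Standard normalization L_n(0) = 1 gives a_0 = 1. Work upward with a_{k+1} = (k - 2) a_k / (k+1)^2:
  a_1 = (0 - 2)(1) / 1^2 = -2/1 = -2
  a_2 = (1 - 2)(-2) / 2^2 = 2/4 = 1/2
Hence L_2(x) = x^2/2 - 2 x + 1.

L_2(x); series = x^2/2 - 2 x + 1


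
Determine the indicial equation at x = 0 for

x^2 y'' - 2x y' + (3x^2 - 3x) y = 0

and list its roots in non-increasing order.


Divide by x^2 to reach normal form y'' + P_1(x) y' + P_2(x) y = 0 with P_1(x) = -2/x and P_2(x) = 3 - 3/x.
x = 0 is a singular point because the y'-coefficient -2/x has a pole at x = 0 and the y-coefficient 3 - 3/x has a pole at x = 0.
It is a regular singular point because x P_1(x) = p(x) = -2 and x^2 P_2(x) = q(x) = 3x^2 - 3x are polynomials, hence analytic at x = 0.
p(0) = -2,  q(0) = 0.
Indicial equation: r(r-1) + p(0) r + q(0) = 0, i.e. r^2 + (p(0) - 1) r + q(0) = 0, i.e. r^2 - 3 r = 0.
Discriminant: (-3)^2 - 4(0) = 9, so r = (3 ± 3)/2.
Solving: r_1 = 3, r_2 = 0.

indicial: r^2 - 3 r = 0; roots r_1 = 3, r_2 = 0


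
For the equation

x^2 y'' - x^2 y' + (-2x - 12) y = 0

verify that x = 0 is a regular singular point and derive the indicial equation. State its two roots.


Divide by x^2 to reach normal form y'' + P_1(x) y' + P_2(x) y = 0 with P_1(x) = -1 and P_2(x) = -2/x - 12/x^2.
x = 0 is a singular point because the y-coefficient -2/x - 12/x^2 has a pole at x = 0.
It is a regular singular point because x P_1(x) = p(x) = -x and x^2 P_2(x) = q(x) = -2x - 12 are polynomials, hence analytic at x = 0.
p(0) = 0,  q(0) = -12.
Indicial equation: r(r-1) + p(0) r + q(0) = 0, i.e. r^2 + (p(0) - 1) r + q(0) = 0, i.e. r^2 - 1 r - 12 = 0.
Discriminant: (-1)^2 - 4(-12) = 49, so r = (1 ± 7)/2.
Solving: r_1 = 4, r_2 = -3.

indicial: r^2 - 1 r - 12 = 0; roots r_1 = 4, r_2 = -3


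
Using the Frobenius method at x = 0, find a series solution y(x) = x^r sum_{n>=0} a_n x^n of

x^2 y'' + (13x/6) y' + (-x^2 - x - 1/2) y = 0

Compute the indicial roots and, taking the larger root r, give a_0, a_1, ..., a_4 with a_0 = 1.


Write in Frobenius form y'' + (p(x)/x) y' + (q(x)/x^2) y = 0:
  p(x) = 13/6,  q(x) = -x^2 - x - 1/2.
Indicial equation: r(r-1) + (13/6) r + (-1/2) = 0 -> roots r_1 = 1/3, r_2 = -3/2.
Take r = r_1 = 1/3. Let y(x) = x^r sum_{n>=0} a_n x^n with a_0 = 1.
Substitute y = x^r sum a_n x^n and match x^{r+n}. The recurrence is
  D(n) a_n - 1 a_{n-1} - 1 a_{n-2} = 0,  where D(n) = (r+n)(r+n-1) + (13/6)(r+n) + (-1/2).
  a_n = [1 a_{n-1} + 1 a_{n-2}] / D(n).
Since the indicial polynomial factors as (r - r_1)(r - r_2), D(n) = (r_1 + n - r_1)(r_1 + n - r_2) = n(n + 11/6).
Evaluating step by step (a_0 = 1):
  n = 1: D(1) = 1(1 + 11/6) = 17/6; numerator = 1(1) = 1; a_1 = (1)/(17/6) = 6/17
  n = 2: D(2) = 2(2 + 11/6) = 23/3; numerator = 1(6/17) + 1(1) = 23/17; a_2 = (23/17)/(23/3) = 3/17
  n = 3: D(3) = 3(3 + 11/6) = 29/2; numerator = 1(3/17) + 1(6/17) = 9/17; a_3 = (9/17)/(29/2) = 18/493
  n = 4: D(4) = 4(4 + 11/6) = 70/3; numerator = 1(18/493) + 1(3/17) = 105/493; a_4 = (105/493)/(70/3) = 9/986

r = 1/3; a_0 = 1; a_1 = 6/17; a_2 = 3/17; a_3 = 18/493; a_4 = 9/986
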